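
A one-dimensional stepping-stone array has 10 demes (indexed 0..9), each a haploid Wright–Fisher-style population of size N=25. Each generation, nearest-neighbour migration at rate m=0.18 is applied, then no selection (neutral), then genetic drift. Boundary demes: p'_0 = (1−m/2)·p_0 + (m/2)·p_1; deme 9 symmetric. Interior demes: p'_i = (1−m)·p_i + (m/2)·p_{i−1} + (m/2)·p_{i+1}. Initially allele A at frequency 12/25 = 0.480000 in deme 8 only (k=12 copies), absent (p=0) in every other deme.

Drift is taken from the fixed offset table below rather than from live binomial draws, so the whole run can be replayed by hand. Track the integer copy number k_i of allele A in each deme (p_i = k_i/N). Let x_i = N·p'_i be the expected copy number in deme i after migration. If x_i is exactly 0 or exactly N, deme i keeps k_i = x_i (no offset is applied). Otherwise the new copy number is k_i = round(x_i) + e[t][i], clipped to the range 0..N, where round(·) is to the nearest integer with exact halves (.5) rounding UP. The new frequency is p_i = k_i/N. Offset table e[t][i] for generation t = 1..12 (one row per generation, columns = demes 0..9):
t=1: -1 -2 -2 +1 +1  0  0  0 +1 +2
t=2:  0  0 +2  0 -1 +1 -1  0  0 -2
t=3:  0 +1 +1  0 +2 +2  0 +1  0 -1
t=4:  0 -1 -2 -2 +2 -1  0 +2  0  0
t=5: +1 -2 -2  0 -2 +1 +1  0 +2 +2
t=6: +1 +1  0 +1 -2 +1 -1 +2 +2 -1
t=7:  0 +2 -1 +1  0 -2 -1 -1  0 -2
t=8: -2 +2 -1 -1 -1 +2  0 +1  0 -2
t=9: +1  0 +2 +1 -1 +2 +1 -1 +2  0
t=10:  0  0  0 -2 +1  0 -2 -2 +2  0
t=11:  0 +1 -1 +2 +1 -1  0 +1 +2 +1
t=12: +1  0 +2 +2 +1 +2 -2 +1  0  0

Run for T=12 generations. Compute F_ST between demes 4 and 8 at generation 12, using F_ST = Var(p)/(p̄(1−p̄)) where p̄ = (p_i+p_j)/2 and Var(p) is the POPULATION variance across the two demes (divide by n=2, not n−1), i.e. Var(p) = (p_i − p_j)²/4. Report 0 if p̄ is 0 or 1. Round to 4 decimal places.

0.0789

t=0: k=[0 0 0 0 0 0 0 0 12 0]
t=1: x=[0.0000 0.0000 0.0000 0.0000 0.0000 0.0000 0.0000 1.0800 9.8400 1.0800] k=[0 0 0 0 0 0 0 1 11 3]
t=2: x=[0.0000 0.0000 0.0000 0.0000 0.0000 0.0000 0.0900 1.8100 9.3800 3.7200] k=[0 0 0 0 0 0 0 2 9 2]
t=3: x=[0.0000 0.0000 0.0000 0.0000 0.0000 0.0000 0.1800 2.4500 7.7400 2.6300] k=[0 0 0 0 0 0 0 3 8 2]
t=4: x=[0.0000 0.0000 0.0000 0.0000 0.0000 0.0000 0.2700 3.1800 7.0100 2.5400] k=[0 0 0 0 0 0 0 5 7 3]
t=5: x=[0.0000 0.0000 0.0000 0.0000 0.0000 0.0000 0.4500 4.7300 6.4600 3.3600] k=[0 0 0 0 0 0 1 5 8 5]
t=6: x=[0.0000 0.0000 0.0000 0.0000 0.0000 0.0900 1.2700 4.9100 7.4600 5.2700] k=[0 0 0 0 0 1 0 7 9 4]
t=7: x=[0.0000 0.0000 0.0000 0.0000 0.0900 0.8200 0.7200 6.5500 8.3700 4.4500] k=[0 0 0 0 0 0 0 6 8 2]
t=8: x=[0.0000 0.0000 0.0000 0.0000 0.0000 0.0000 0.5400 5.6400 7.2800 2.5400] k=[0 0 0 0 0 0 1 7 7 1]
t=9: x=[0.0000 0.0000 0.0000 0.0000 0.0000 0.0900 1.4500 6.4600 6.4600 1.5400] k=[0 0 0 0 0 2 2 5 8 2]
t=10: x=[0.0000 0.0000 0.0000 0.0000 0.1800 1.8200 2.2700 5.0000 7.1900 2.5400] k=[0 0 0 0 1 2 0 3 9 3]
t=11: x=[0.0000 0.0000 0.0000 0.0900 1.0000 1.7300 0.4500 3.2700 7.9200 3.5400] k=[0 0 0 2 2 1 0 4 10 5]
t=12: x=[0.0000 0.0000 0.1800 1.8200 1.9100 1.0000 0.4500 4.1800 9.0100 5.4500] k=[0 0 2 4 3 3 0 5 9 5]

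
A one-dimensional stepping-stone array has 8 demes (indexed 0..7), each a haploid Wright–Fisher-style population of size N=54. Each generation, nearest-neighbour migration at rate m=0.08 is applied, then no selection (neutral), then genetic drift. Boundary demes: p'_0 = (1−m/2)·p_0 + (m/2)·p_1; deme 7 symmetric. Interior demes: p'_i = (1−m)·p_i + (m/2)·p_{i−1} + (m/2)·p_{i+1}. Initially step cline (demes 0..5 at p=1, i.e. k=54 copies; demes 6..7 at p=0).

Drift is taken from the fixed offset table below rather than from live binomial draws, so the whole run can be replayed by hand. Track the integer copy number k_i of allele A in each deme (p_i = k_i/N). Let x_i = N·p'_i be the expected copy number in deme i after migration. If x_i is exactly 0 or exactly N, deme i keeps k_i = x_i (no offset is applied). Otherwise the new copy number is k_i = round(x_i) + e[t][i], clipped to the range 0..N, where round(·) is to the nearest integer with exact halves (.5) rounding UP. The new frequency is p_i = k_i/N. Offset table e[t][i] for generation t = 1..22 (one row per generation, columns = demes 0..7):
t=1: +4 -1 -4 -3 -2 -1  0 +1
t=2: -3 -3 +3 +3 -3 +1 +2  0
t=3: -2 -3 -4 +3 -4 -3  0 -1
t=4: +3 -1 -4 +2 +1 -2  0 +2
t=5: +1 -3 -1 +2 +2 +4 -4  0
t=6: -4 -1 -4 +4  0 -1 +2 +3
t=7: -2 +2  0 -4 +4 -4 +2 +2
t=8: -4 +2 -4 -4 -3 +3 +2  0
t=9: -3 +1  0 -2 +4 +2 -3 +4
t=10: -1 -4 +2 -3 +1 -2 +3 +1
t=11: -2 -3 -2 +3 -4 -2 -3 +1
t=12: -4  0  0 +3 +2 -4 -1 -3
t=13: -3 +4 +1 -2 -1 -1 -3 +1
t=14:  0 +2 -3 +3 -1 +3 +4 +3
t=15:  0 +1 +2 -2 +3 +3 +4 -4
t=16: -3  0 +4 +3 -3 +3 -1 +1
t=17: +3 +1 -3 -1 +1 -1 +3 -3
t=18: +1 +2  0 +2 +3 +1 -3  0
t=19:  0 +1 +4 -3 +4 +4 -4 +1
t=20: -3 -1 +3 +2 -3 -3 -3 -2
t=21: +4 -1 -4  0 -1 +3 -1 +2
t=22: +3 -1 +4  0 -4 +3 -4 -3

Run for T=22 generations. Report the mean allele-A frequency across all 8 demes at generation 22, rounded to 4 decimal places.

t=0: k=[54 54 54 54 54 54 0 0]
t=1: x=[54.0000 54.0000 54.0000 54.0000 54.0000 51.8400 2.1600 0.0000] k=[54 54 54 54 54 51 2 0]
t=2: x=[54.0000 54.0000 54.0000 54.0000 53.8800 49.1600 3.8800 0.0800] k=[54 54 54 54 51 50 6 0]
t=3: x=[54.0000 54.0000 54.0000 53.8800 51.0800 48.2800 7.5200 0.2400] k=[54 54 54 54 47 45 8 0]
t=4: x=[54.0000 54.0000 54.0000 53.7200 47.2000 43.6000 9.1600 0.3200] k=[54 54 54 54 48 42 9 2]
t=5: x=[54.0000 54.0000 54.0000 53.7600 48.0000 40.9200 10.0400 2.2800] k=[54 54 54 54 50 45 6 2]
t=6: x=[54.0000 54.0000 54.0000 53.8400 49.9600 43.6400 7.4000 2.1600] k=[54 54 54 54 50 43 9 5]
t=7: x=[54.0000 54.0000 54.0000 53.8400 49.8800 41.9200 10.2000 5.1600] k=[54 54 54 50 54 38 12 7]
t=8: x=[54.0000 54.0000 53.8400 50.3200 53.2000 37.6000 12.8400 7.2000] k=[54 54 50 46 50 41 15 7]
t=9: x=[54.0000 53.8400 50.0000 46.3200 49.4800 40.3200 15.7200 7.3200] k=[54 54 50 44 53 42 13 11]
t=10: x=[54.0000 53.8400 49.9200 44.6000 52.2000 41.2800 14.0800 11.0800] k=[54 50 52 42 53 39 17 12]
t=11: x=[53.8400 50.2400 51.5200 42.8400 52.0000 38.6800 17.6800 12.2000] k=[52 47 50 46 48 37 15 13]
t=12: x=[51.8000 47.3200 49.7200 46.2400 47.4800 36.5600 15.8000 13.0800] k=[48 47 50 49 49 33 15 10]
t=13: x=[47.9600 47.1600 49.8400 49.0400 48.3600 32.9200 15.5200 10.2000] k=[45 51 51 47 47 32 13 11]
t=14: x=[45.2400 50.7600 50.8400 47.1600 46.4000 31.8400 13.6800 11.0800] k=[45 53 48 50 45 35 18 14]
t=15: x=[45.3200 52.4800 48.2800 49.7200 44.8000 34.7200 18.5200 14.1600] k=[45 53 50 48 48 38 23 10]
t=16: x=[45.3200 52.5600 50.0400 48.0800 47.6000 37.8000 23.0800 10.5200] k=[42 53 54 51 45 41 22 12]
t=17: x=[42.4400 52.6000 53.8400 50.8800 45.0800 40.4000 22.3600 12.4000] k=[45 54 51 50 46 39 25 9]
t=18: x=[45.3600 53.5200 51.0800 49.8800 45.8800 38.7200 24.9200 9.6400] k=[46 54 51 52 49 40 22 10]
t=19: x=[46.3200 53.5600 51.1600 51.8400 48.7600 39.6400 22.2400 10.4800] k=[46 54 54 49 53 44 18 11]
t=20: x=[46.3200 53.6800 53.8000 49.3600 52.4800 43.3200 18.7600 11.2800] k=[43 53 54 51 49 40 16 9]
t=21: x=[43.4000 52.6400 53.8400 51.0400 48.7200 39.4000 16.6800 9.2800] k=[47 52 50 51 48 42 16 11]
t=22: x=[47.2000 51.7200 50.1200 50.8400 47.8800 41.2000 16.8400 11.2000] k=[50 51 54 51 44 44 13 8]

0.7292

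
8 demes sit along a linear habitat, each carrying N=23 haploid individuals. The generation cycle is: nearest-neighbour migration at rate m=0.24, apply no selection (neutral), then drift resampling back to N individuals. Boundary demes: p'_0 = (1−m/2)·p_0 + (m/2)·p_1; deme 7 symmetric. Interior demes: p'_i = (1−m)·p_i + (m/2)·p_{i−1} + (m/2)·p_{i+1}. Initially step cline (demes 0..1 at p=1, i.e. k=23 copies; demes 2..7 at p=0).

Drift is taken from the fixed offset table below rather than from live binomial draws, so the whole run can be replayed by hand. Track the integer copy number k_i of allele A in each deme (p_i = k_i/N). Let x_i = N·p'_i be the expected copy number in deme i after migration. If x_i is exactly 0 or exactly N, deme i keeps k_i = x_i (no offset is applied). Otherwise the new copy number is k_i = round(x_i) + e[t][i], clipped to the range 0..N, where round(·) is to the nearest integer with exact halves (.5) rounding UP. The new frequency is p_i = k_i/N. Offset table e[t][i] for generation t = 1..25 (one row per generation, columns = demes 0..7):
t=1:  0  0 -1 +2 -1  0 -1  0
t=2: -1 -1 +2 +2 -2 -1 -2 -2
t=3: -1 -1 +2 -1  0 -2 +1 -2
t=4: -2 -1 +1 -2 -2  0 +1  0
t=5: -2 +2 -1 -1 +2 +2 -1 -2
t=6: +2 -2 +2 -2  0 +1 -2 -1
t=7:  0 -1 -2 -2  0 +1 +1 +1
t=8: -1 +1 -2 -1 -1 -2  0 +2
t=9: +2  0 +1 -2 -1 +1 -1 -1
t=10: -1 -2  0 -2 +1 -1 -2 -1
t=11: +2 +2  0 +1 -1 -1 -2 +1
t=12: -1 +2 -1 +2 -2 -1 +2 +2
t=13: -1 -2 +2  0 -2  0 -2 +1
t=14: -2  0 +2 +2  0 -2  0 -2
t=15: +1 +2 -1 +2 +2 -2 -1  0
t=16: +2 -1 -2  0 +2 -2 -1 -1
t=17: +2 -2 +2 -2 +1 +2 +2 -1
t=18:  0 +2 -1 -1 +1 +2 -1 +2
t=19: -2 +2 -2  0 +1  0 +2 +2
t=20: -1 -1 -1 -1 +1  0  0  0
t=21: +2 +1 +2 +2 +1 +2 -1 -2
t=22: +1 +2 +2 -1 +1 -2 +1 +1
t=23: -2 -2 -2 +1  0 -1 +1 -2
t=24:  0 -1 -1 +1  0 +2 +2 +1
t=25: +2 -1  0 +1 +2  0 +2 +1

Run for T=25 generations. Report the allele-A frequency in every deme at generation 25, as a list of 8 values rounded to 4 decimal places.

[0.6957, 0.4783, 0.3913, 0.4783, 0.4348, 0.2609, 0.3043, 0.1304]

t=0: k=[23 23 0 0 0 0 0 0]
t=1: x=[23.0000 20.2400 2.7600 0.0000 0.0000 0.0000 0.0000 0.0000] k=[23 20 2 0 0 0 0 0]
t=2: x=[22.6400 18.2000 3.9200 0.2400 0.0000 0.0000 0.0000 0.0000] k=[22 17 6 2 0 0 0 0]
t=3: x=[21.4000 16.2800 6.8400 2.2400 0.2400 0.0000 0.0000 0.0000] k=[20 15 9 1 0 0 0 0]
t=4: x=[19.4000 14.8800 8.7600 1.8400 0.1200 0.0000 0.0000 0.0000] k=[17 14 10 0 0 0 0 0]
t=5: x=[16.6400 13.8800 9.2800 1.2000 0.0000 0.0000 0.0000 0.0000] k=[15 16 8 0 0 0 0 0]
t=6: x=[15.1200 14.9200 8.0000 0.9600 0.0000 0.0000 0.0000 0.0000] k=[17 13 10 0 0 0 0 0]
t=7: x=[16.5200 13.1200 9.1600 1.2000 0.0000 0.0000 0.0000 0.0000] k=[17 12 7 0 0 0 0 0]
t=8: x=[16.4000 12.0000 6.7600 0.8400 0.0000 0.0000 0.0000 0.0000] k=[15 13 5 0 0 0 0 0]
t=9: x=[14.7600 12.2800 5.3600 0.6000 0.0000 0.0000 0.0000 0.0000] k=[17 12 6 0 0 0 0 0]
t=10: x=[16.4000 11.8800 6.0000 0.7200 0.0000 0.0000 0.0000 0.0000] k=[15 10 6 0 0 0 0 0]
t=11: x=[14.4000 10.1200 5.7600 0.7200 0.0000 0.0000 0.0000 0.0000] k=[16 12 6 2 0 0 0 0]
t=12: x=[15.5200 11.7600 6.2400 2.2400 0.2400 0.0000 0.0000 0.0000] k=[15 14 5 4 0 0 0 0]
t=13: x=[14.8800 13.0400 5.9600 3.6400 0.4800 0.0000 0.0000 0.0000] k=[14 11 8 4 0 0 0 0]
t=14: x=[13.6400 11.0000 7.8800 4.0000 0.4800 0.0000 0.0000 0.0000] k=[12 11 10 6 0 0 0 0]
t=15: x=[11.8800 11.0000 9.6400 5.7600 0.7200 0.0000 0.0000 0.0000] k=[13 13 9 8 3 0 0 0]
t=16: x=[13.0000 12.5200 9.3600 7.5200 3.2400 0.3600 0.0000 0.0000] k=[15 12 7 8 5 0 0 0]
t=17: x=[14.6400 11.7600 7.7200 7.5200 4.7600 0.6000 0.0000 0.0000] k=[17 10 10 6 6 3 0 0]
t=18: x=[16.1600 10.8400 9.5200 6.4800 5.6400 3.0000 0.3600 0.0000] k=[16 13 9 5 7 5 0 0]
t=19: x=[15.6400 12.8800 9.0000 5.7200 6.5200 4.6400 0.6000 0.0000] k=[14 15 7 6 8 5 3 0]
t=20: x=[14.1200 13.9200 7.8400 6.3600 7.4000 5.1200 2.8800 0.3600] k=[13 13 7 5 8 5 3 0]
t=21: x=[13.0000 12.2800 7.4800 5.6000 7.2800 5.1200 2.8800 0.3600] k=[15 13 9 8 8 7 2 0]
t=22: x=[14.7600 12.7600 9.3600 8.1200 7.8800 6.5200 2.3600 0.2400] k=[16 15 11 7 9 5 3 1]
t=23: x=[15.8800 14.6400 11.0000 7.7200 8.2800 5.2400 3.0000 1.2400] k=[14 13 9 9 8 4 4 0]
t=24: x=[13.8800 12.6400 9.4800 8.8800 7.6400 4.4800 3.5200 0.4800] k=[14 12 8 10 8 6 6 1]
t=25: x=[13.7600 11.7600 8.7200 9.5200 8.0000 6.2400 5.4000 1.6000] k=[16 11 9 11 10 6 7 3]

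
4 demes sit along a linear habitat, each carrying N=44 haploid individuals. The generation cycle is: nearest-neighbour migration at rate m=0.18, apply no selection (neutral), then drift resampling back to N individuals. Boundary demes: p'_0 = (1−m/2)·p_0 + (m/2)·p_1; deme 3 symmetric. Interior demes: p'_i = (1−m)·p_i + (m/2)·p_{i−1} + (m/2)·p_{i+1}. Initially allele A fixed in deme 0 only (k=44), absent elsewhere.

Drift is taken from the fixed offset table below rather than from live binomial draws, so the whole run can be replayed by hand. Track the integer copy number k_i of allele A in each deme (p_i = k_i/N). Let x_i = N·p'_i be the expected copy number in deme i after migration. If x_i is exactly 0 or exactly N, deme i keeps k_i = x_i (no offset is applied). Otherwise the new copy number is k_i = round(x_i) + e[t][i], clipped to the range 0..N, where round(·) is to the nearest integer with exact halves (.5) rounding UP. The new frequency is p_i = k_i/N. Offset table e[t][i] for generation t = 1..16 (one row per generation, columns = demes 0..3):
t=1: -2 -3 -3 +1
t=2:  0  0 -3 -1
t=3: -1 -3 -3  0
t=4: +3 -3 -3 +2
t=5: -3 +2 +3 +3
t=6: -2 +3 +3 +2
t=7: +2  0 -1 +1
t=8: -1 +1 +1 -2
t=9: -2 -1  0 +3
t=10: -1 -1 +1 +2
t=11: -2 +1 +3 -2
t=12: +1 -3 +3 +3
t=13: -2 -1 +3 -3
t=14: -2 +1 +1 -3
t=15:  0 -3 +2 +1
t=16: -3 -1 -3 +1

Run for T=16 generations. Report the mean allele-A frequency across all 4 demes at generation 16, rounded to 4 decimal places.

0.1705

t=0: k=[44 0 0 0]
t=1: x=[40.0400 3.9600 0.0000 0.0000] k=[38 1 0 0]
t=2: x=[34.6700 4.2400 0.0900 0.0000] k=[35 4 0 0]
t=3: x=[32.2100 6.4300 0.3600 0.0000] k=[31 3 0 0]
t=4: x=[28.4800 5.2500 0.2700 0.0000] k=[31 2 0 0]
t=5: x=[28.3900 4.4300 0.1800 0.0000] k=[25 6 3 0]
t=6: x=[23.2900 7.4400 3.0000 0.2700] k=[21 10 6 2]
t=7: x=[20.0100 10.6300 6.0000 2.3600] k=[22 11 5 3]
t=8: x=[21.0100 11.4500 5.3600 3.1800] k=[20 12 6 1]
t=9: x=[19.2800 12.1800 6.0900 1.4500] k=[17 11 6 4]
t=10: x=[16.4600 11.0900 6.2700 4.1800] k=[15 10 7 6]
t=11: x=[14.5500 10.1800 7.1800 6.0900] k=[13 11 10 4]
t=12: x=[12.8200 11.0900 9.5500 4.5400] k=[14 8 13 8]
t=13: x=[13.4600 8.9900 12.1000 8.4500] k=[11 8 15 5]
t=14: x=[10.7300 8.9000 13.4700 5.9000] k=[9 10 14 3]
t=15: x=[9.0900 10.2700 12.6500 3.9900] k=[9 7 15 5]
t=16: x=[8.8200 7.9000 13.3800 5.9000] k=[6 7 10 7]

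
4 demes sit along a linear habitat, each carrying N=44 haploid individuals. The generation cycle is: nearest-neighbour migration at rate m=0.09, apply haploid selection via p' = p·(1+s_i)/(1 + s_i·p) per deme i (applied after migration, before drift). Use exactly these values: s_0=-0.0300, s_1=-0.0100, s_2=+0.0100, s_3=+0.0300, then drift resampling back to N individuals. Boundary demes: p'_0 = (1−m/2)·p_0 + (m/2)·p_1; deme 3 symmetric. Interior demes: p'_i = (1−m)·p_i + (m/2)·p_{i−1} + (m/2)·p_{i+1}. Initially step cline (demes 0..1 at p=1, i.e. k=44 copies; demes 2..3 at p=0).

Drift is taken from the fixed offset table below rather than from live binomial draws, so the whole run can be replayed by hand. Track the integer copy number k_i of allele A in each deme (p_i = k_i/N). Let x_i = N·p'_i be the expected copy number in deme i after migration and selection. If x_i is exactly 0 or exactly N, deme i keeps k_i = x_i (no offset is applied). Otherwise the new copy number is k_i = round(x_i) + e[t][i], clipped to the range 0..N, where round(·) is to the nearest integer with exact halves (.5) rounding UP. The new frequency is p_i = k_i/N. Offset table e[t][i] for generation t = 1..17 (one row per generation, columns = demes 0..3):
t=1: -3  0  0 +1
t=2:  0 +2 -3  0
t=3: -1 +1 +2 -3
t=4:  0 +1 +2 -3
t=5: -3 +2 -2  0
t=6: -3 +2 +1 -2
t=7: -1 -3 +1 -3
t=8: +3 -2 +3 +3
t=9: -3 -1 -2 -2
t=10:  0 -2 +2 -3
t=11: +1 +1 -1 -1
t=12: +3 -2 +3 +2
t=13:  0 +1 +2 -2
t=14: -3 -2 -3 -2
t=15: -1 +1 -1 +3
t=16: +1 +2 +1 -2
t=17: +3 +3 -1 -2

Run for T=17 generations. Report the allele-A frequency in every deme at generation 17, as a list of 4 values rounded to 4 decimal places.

t=0: k=[44 44 0 0]
t=1: x=[44.0000 42.0009 1.9989 0.0000] k=[44 42 2 0]
t=2: x=[43.9072 40.2557 3.7439 0.0927] k=[44 42 1 0]
t=3: x=[43.9072 40.2103 2.8262 0.0463] k=[43 41 5 0]
t=4: x=[42.8771 39.4290 6.4496 0.2317] k=[43 40 8 0]
t=5: x=[42.8308 38.6479 9.1519 0.3707] k=[40 41 7 0]
t=6: x=[39.9340 39.3836 8.2817 0.3244] k=[37 41 9 0]
t=7: x=[37.0026 39.3383 10.1123 0.4170] k=[36 36 11 0]
t=8: x=[35.7987 34.8021 11.7153 0.5097] k=[39 33 15 4]
t=9: x=[38.5871 32.3742 15.4145 4.6157] k=[36 31 13 3]
t=10: x=[35.5694 30.3204 13.4528 3.5452] k=[36 28 15 1]
t=11: x=[35.4318 27.6719 15.0534 1.6770] k=[36 29 14 1]
t=12: x=[35.4776 28.5394 14.1855 1.6308] k=[38 27 17 4]
t=13: x=[37.3346 26.9401 16.9686 4.7078] k=[37 28 19 3]
t=14: x=[36.4055 27.8975 18.7920 3.8219] k=[33 26 16 2]
t=15: x=[32.4271 25.7578 15.9210 2.7041] k=[31 27 15 6]
t=16: x=[30.5371 26.5343 15.2339 6.5685] k=[32 29 16 5]
t=17: x=[31.5955 28.4491 16.1917 5.6387] k=[35 31 15 4]

[0.7955, 0.7045, 0.3409, 0.0909]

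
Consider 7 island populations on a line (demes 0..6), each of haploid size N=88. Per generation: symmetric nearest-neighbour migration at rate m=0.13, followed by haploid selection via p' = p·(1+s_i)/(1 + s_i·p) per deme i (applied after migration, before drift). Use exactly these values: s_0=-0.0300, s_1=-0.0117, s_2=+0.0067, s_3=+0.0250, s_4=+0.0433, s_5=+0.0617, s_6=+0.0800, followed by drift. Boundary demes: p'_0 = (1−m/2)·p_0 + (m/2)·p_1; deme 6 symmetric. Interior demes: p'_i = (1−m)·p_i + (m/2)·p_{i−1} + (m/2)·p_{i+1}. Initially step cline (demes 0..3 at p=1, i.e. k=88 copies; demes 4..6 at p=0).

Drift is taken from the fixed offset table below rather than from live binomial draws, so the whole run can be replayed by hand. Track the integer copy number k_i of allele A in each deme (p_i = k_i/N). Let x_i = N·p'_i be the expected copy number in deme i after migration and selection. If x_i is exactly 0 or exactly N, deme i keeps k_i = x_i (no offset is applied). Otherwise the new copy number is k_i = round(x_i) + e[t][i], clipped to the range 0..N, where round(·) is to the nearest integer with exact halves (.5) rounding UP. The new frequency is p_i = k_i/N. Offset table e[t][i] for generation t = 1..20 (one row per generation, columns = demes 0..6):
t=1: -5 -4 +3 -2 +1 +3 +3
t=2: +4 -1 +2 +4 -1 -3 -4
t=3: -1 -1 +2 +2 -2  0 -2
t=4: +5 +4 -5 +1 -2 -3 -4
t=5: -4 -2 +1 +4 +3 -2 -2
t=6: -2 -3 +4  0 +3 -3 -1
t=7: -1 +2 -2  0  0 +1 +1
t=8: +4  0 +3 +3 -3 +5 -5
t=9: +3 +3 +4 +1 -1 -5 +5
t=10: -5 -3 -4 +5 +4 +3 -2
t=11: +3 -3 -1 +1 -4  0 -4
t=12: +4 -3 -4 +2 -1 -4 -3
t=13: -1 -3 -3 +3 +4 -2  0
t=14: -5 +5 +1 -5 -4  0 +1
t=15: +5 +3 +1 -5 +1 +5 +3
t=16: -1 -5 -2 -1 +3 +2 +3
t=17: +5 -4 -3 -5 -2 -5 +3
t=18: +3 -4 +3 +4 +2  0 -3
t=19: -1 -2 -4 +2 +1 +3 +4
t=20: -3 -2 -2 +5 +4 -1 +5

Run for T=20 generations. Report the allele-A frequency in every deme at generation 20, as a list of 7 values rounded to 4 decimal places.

t=0: k=[88 88 88 88 0 0 0]
t=1: x=[88.0000 88.0000 88.0000 82.4107 5.9509 0.0000 0.0000] k=[88 88 88 80 7 0 0]
t=2: x=[88.0000 88.0000 87.4834 76.0326 11.7138 0.4829 0.0000] k=[88 88 88 80 11 0 0]
t=3: x=[88.0000 88.0000 87.4834 76.2880 15.2984 0.7587 0.0000] k=[88 88 88 78 13 1 0]
t=4: x=[88.0000 88.0000 87.3543 74.7061 17.0194 1.8186 0.0702] k=[88 88 82 76 15 0 0]
t=5: x=[88.0000 87.6054 82.0372 72.7390 18.6043 1.0345 0.0000] k=[88 86 83 77 22 0 0]
t=6: x=[87.8660 85.9111 82.8375 74.1064 24.8947 1.5167 0.0000] k=[86 83 87 74 28 0 0]
t=7: x=[85.7389 83.4040 85.9087 72.1780 30.0024 1.9298 0.0000] k=[85 85 84 72 30 3 0]
t=8: x=[84.9105 84.9000 83.3147 70.4002 31.8311 4.8259 0.2106] k=[88 85 86 73 29 10 0]
t=9: x=[87.7990 85.2286 85.1087 71.3213 31.4767 11.1553 0.7016] k=[88 88 88 72 30 6 6]
t=10: x=[88.0000 88.0000 86.9668 70.6564 32.0284 7.9841 6.4448] k=[88 88 83 76 36 11 4]
t=11: x=[88.0000 87.6712 82.9022 74.1457 37.8867 12.8116 4.7920] k=[88 85 82 75 34 13 1]
t=12: x=[87.7990 84.9657 81.7787 73.0982 36.1997 14.2871 1.9193] k=[88 82 78 75 35 10 0]
t=13: x=[87.5980 82.0652 78.1237 72.9063 36.8799 11.5632 0.7016] k=[87 79 75 76 41 10 1]
t=14: x=[86.4338 79.1669 75.3973 73.9539 42.1900 12.0388 1.7093] k=[81 84 76 69 38 12 3]
t=15: x=[81.0013 83.2322 76.1337 67.8265 39.2444 13.7869 3.8592] k=[86 86 77 63 40 19 7]
t=16: x=[85.9396 85.3853 76.7407 62.8608 41.0569 20.5117 8.3434] k=[85 80 75 62 44 23 11]
t=17: x=[84.5762 79.9140 74.5562 62.1283 44.7375 24.6329 12.5876] k=[88 76 72 57 43 20 16]
t=18: x=[87.1961 76.4020 71.3752 57.5585 43.3469 22.2145 17.3050] k=[88 72 74 62 45 22 14]
t=19: x=[86.9282 73.0243 73.1725 62.1283 45.5420 24.0059 15.4773] k=[86 71 69 64 47 27 19]
t=20: x=[84.9362 71.6892 68.9050 63.6572 47.7324 28.9305 20.7140] k=[82 70 67 69 52 28 26]

[0.9318, 0.7955, 0.7614, 0.7841, 0.5909, 0.3182, 0.2955]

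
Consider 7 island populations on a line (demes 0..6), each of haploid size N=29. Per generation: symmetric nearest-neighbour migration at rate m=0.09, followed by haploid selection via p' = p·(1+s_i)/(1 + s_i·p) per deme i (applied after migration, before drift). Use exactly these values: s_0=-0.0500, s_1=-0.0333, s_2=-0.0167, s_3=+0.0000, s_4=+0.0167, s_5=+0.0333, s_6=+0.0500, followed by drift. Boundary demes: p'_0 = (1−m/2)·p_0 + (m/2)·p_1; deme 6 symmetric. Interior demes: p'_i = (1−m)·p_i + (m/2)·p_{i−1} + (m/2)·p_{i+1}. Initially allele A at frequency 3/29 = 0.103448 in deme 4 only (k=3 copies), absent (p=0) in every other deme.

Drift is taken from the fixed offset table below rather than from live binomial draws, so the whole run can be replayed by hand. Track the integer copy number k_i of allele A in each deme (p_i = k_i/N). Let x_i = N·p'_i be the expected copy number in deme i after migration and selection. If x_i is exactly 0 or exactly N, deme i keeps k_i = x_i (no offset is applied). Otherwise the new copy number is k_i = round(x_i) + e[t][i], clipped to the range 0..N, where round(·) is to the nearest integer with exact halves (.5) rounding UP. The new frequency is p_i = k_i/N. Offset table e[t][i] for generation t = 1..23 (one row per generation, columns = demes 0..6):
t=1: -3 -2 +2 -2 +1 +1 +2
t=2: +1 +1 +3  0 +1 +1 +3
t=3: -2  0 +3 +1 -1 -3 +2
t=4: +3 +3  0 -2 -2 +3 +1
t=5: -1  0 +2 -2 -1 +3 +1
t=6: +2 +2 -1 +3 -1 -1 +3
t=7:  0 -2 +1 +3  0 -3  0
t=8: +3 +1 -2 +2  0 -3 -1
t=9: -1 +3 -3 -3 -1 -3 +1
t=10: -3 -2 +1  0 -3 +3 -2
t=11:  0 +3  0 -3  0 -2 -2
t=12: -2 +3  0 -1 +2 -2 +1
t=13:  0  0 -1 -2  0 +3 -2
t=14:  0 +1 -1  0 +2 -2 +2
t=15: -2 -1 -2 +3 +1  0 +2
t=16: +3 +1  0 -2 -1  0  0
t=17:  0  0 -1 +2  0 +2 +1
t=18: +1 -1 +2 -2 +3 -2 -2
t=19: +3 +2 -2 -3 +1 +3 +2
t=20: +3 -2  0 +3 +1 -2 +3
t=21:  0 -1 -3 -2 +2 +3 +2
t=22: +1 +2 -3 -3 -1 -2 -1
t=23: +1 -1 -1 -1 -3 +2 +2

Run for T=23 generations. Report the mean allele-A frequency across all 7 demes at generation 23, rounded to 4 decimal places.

0.2315

t=0: k=[0 0 0 0 3 0 0]
t=1: x=[0.0000 0.0000 0.0000 0.1350 2.7712 0.1395 0.0000] k=[0 0 0 0 4 1 0]
t=2: x=[0.0000 0.0000 0.0000 0.1800 3.7386 1.1249 0.0472] k=[0 0 0 0 5 2 3]
t=3: x=[0.0000 0.0000 0.0000 0.2250 4.7049 2.2470 3.0870] k=[0 0 0 1 4 0 5]
t=4: x=[0.0000 0.0000 0.0442 1.0900 3.7386 0.4183 4.9728] k=[0 0 0 0 2 3 6]
t=5: x=[0.0000 0.0000 0.0000 0.0900 1.9854 3.1816 6.0966] k=[0 0 0 0 1 6 7]
t=6: x=[0.0000 0.0000 0.0000 0.0450 1.1989 5.9739 7.2162] k=[0 0 0 3 0 5 10]
t=7: x=[0.0000 0.0000 0.1328 2.7300 0.3659 5.1370 10.0936] k=[0 0 1 6 0 2 10]
t=8: x=[0.0000 0.0435 1.1611 5.5050 0.3659 2.3395 9.9565] k=[0 1 0 8 0 0 9]
t=9: x=[0.0428 0.8806 0.3983 7.2800 0.3659 0.4183 8.8930] k=[0 4 0 4 0 0 10]
t=10: x=[0.1711 3.5336 0.3541 3.6400 0.1830 0.4647 9.8651] k=[0 2 1 4 0 3 8]
t=11: x=[0.0855 1.8068 1.1611 3.6850 0.3202 3.1816 8.0558] k=[0 5 1 1 0 1 6]
t=12: x=[0.2138 4.4655 1.1611 0.9550 0.0915 1.2176 6.0040] k=[0 7 1 0 2 0 7]
t=13: x=[0.2994 6.2474 1.2054 0.1350 1.8485 0.4183 6.9393] k=[0 6 0 0 2 3 5]
t=14: x=[0.2566 5.3115 0.2655 0.0900 1.9854 3.1354 5.1122] k=[0 6 0 0 4 1 7]
t=15: x=[0.2566 5.3115 0.2655 0.1800 3.7386 1.4494 6.9854] k=[0 4 0 3 5 1 9]
t=16: x=[0.1711 3.5336 0.3098 2.9550 4.7959 1.5885 8.9388] k=[3 5 0 1 4 2 9]
t=17: x=[2.9512 4.5535 0.2655 1.0900 3.8297 2.4782 8.9847] k=[3 5 0 3 4 4 10]
t=18: x=[2.9512 4.5535 0.3541 2.9100 4.0119 4.3907 10.0479] k=[4 4 2 1 7 2 8]
t=19: x=[3.8264 3.7968 2.0132 1.3150 6.5890 2.5707 8.0097] k=[7 6 0 0 8 6 10]
t=20: x=[6.6874 5.6200 0.2655 0.3600 7.6429 6.4325 10.1393] k=[10 4 0 3 9 4 13]
t=21: x=[9.4012 3.9725 0.3098 3.1350 8.6049 4.7589 12.9437] k=[9 3 0 1 11 8 15]
t=22: x=[8.4202 3.0416 0.1770 1.4050 10.5258 8.6475 15.0385] k=[9 5 0 0 10 7 14]
t=23: x=[8.5084 4.8174 0.2213 0.4500 9.5206 7.6328 14.0380] k=[10 4 0 0 7 10 16]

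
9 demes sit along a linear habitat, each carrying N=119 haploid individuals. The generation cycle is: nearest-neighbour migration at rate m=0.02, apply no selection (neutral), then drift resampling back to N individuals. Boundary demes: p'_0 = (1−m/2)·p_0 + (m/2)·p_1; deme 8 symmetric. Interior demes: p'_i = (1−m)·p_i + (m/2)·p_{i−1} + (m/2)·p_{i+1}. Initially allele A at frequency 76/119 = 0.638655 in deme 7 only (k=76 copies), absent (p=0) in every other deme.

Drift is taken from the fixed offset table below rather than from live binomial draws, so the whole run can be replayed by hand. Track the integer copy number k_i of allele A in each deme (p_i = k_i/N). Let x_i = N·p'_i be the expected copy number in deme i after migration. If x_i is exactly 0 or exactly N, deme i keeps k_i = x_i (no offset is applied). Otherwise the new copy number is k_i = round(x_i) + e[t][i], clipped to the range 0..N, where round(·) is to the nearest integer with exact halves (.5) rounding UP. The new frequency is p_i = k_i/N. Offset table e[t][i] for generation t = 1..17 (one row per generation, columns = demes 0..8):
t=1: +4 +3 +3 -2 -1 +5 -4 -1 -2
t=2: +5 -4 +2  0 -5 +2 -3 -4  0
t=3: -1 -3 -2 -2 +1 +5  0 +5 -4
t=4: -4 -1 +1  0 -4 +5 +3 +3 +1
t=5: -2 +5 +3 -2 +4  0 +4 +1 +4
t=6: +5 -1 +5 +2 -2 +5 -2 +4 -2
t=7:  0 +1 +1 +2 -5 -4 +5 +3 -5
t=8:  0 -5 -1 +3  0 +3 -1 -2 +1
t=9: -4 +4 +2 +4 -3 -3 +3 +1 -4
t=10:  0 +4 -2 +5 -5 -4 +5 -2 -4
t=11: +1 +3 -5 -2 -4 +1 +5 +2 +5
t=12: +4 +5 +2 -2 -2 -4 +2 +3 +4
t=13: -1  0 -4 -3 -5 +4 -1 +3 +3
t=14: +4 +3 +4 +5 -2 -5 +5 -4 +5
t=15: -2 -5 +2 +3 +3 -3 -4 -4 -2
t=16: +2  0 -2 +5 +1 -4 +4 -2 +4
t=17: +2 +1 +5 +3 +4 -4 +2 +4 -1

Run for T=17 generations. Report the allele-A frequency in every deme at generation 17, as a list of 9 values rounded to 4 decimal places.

t=0: k=[0 0 0 0 0 0 0 76 0]
t=1: x=[0.0000 0.0000 0.0000 0.0000 0.0000 0.0000 0.7600 74.4800 0.7600] k=[0 0 0 0 0 0 0 73 0]
t=2: x=[0.0000 0.0000 0.0000 0.0000 0.0000 0.0000 0.7300 71.5400 0.7300] k=[0 0 0 0 0 0 0 68 1]
t=3: x=[0.0000 0.0000 0.0000 0.0000 0.0000 0.0000 0.6800 66.6500 1.6700] k=[0 0 0 0 0 0 1 72 0]
t=4: x=[0.0000 0.0000 0.0000 0.0000 0.0000 0.0100 1.7000 70.5700 0.7200] k=[0 0 0 0 0 5 5 74 2]
t=5: x=[0.0000 0.0000 0.0000 0.0000 0.0500 4.9500 5.6900 72.5900 2.7200] k=[0 0 0 0 4 5 10 74 7]
t=6: x=[0.0000 0.0000 0.0000 0.0400 3.9700 5.0400 10.5900 72.6900 7.6700] k=[0 0 0 2 2 10 9 77 6]
t=7: x=[0.0000 0.0000 0.0200 1.9800 2.0800 9.9100 9.6900 75.6100 6.7100] k=[0 0 1 4 0 6 15 79 2]
t=8: x=[0.0000 0.0100 1.0200 3.9300 0.1000 6.0300 15.5500 77.5900 2.7700] k=[0 0 0 7 0 9 15 76 4]
t=9: x=[0.0000 0.0000 0.0700 6.8600 0.1600 8.9700 15.5500 74.6700 4.7200] k=[0 0 2 11 0 6 19 76 1]
t=10: x=[0.0000 0.0200 2.0700 10.8000 0.1700 6.0700 19.4400 74.6800 1.7500] k=[0 4 0 16 0 2 24 73 0]
t=11: x=[0.0400 3.9200 0.2000 15.6800 0.1800 2.2000 24.2700 71.7800 0.7300] k=[1 7 0 14 0 3 29 74 6]
t=12: x=[1.0600 6.8700 0.2100 13.7200 0.1700 3.2300 29.1900 72.8700 6.6800] k=[5 12 2 12 0 0 31 76 11]
t=13: x=[5.0700 11.8300 2.2000 11.7800 0.1200 0.3100 31.1400 74.9000 11.6500] k=[4 12 0 9 0 4 30 78 15]
t=14: x=[4.0800 11.8000 0.2100 8.8200 0.1300 4.2200 30.2200 76.8900 15.6300] k=[8 15 4 14 0 0 35 73 21]
t=15: x=[8.0700 14.8200 4.2100 13.7600 0.1400 0.3500 35.0300 72.1000 21.5200] k=[6 10 6 17 3 0 31 68 20]
t=16: x=[6.0400 9.9200 6.1500 16.7500 3.1100 0.3400 31.0600 67.1500 20.4800] k=[8 10 4 22 4 0 35 65 24]
t=17: x=[8.0200 9.9200 4.2400 21.6400 4.1400 0.3900 34.9500 64.2900 24.4100] k=[10 11 9 25 8 0 37 68 23]

[0.0840, 0.0924, 0.0756, 0.2101, 0.0672, 0.0000, 0.3109, 0.5714, 0.1933]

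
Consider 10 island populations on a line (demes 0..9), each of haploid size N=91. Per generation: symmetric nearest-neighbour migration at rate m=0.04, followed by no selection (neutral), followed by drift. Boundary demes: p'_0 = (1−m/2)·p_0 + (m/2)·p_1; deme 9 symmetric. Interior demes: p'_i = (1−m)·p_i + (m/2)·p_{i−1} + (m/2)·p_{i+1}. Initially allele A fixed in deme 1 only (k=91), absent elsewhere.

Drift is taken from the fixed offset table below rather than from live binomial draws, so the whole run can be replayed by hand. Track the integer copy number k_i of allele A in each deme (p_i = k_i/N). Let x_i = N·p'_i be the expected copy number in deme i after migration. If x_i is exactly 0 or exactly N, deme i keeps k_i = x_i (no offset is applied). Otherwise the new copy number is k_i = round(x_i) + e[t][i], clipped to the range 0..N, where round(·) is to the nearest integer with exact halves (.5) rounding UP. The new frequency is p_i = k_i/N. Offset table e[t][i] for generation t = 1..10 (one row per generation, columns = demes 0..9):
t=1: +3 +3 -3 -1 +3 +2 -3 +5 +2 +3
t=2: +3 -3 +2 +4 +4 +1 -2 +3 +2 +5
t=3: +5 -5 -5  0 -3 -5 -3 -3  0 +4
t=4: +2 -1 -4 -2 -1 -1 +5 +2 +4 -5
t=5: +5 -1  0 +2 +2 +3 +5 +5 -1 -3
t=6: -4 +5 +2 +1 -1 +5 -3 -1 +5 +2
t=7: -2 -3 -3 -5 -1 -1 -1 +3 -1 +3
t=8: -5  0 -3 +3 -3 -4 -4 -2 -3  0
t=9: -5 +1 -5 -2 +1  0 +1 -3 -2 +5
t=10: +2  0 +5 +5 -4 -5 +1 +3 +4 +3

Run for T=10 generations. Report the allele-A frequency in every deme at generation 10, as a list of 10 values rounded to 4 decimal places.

[0.1758, 0.6813, 0.0659, 0.0659, 0.0000, 0.0000, 0.0000, 0.0000, 0.0000, 0.0000]

t=0: k=[0 91 0 0 0 0 0 0 0 0]
t=1: x=[1.8200 87.3600 1.8200 0.0000 0.0000 0.0000 0.0000 0.0000 0.0000 0.0000] k=[5 90 0 0 0 0 0 0 0 0]
t=2: x=[6.7000 86.5000 1.8000 0.0000 0.0000 0.0000 0.0000 0.0000 0.0000 0.0000] k=[10 84 4 0 0 0 0 0 0 0]
t=3: x=[11.4800 80.9200 5.5200 0.0800 0.0000 0.0000 0.0000 0.0000 0.0000 0.0000] k=[16 76 1 0 0 0 0 0 0 0]
t=4: x=[17.2000 73.3000 2.4800 0.0200 0.0000 0.0000 0.0000 0.0000 0.0000 0.0000] k=[19 72 0 0 0 0 0 0 0 0]
t=5: x=[20.0600 69.5000 1.4400 0.0000 0.0000 0.0000 0.0000 0.0000 0.0000 0.0000] k=[25 69 1 0 0 0 0 0 0 0]
t=6: x=[25.8800 66.7600 2.3400 0.0200 0.0000 0.0000 0.0000 0.0000 0.0000 0.0000] k=[22 72 4 1 0 0 0 0 0 0]
t=7: x=[23.0000 69.6400 5.3000 1.0400 0.0200 0.0000 0.0000 0.0000 0.0000 0.0000] k=[21 67 2 0 0 0 0 0 0 0]
t=8: x=[21.9200 64.7800 3.2600 0.0400 0.0000 0.0000 0.0000 0.0000 0.0000 0.0000] k=[17 65 0 3 0 0 0 0 0 0]
t=9: x=[17.9600 62.7400 1.3600 2.8800 0.0600 0.0000 0.0000 0.0000 0.0000 0.0000] k=[13 64 0 1 1 0 0 0 0 0]
t=10: x=[14.0200 61.7000 1.3000 0.9800 0.9800 0.0200 0.0000 0.0000 0.0000 0.0000] k=[16 62 6 6 0 0 0 0 0 0]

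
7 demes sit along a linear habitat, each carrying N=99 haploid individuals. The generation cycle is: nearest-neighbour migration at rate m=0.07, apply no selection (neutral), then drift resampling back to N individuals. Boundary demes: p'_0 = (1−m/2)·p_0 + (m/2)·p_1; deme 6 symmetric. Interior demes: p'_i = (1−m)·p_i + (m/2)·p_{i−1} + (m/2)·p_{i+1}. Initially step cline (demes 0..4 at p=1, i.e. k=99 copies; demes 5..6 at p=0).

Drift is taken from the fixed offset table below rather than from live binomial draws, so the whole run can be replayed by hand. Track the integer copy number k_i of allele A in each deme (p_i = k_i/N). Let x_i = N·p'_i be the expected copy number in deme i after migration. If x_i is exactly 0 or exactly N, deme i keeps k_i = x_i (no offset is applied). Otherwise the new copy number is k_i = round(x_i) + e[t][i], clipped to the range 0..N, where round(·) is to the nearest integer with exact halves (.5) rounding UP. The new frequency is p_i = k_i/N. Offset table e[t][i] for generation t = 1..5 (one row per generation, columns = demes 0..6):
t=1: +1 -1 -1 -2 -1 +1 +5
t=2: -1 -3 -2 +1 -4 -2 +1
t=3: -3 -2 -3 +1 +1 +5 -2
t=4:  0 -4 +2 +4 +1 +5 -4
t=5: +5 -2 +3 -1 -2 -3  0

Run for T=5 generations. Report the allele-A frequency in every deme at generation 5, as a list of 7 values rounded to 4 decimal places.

t=0: k=[99 99 99 99 99 0 0]
t=1: x=[99.0000 99.0000 99.0000 99.0000 95.5350 3.4650 0.0000] k=[99 99 99 99 95 4 0]
t=2: x=[99.0000 99.0000 99.0000 98.8600 91.9550 7.0450 0.1400] k=[99 99 99 99 88 5 1]
t=3: x=[99.0000 99.0000 99.0000 98.6150 85.4800 7.7650 1.1400] k=[99 99 99 99 86 13 0]
t=4: x=[99.0000 99.0000 99.0000 98.5450 83.9000 15.1000 0.4550] k=[99 99 99 99 85 20 0]
t=5: x=[99.0000 99.0000 99.0000 98.5100 83.2150 21.5750 0.7000] k=[99 99 99 98 81 19 1]

[1.0000, 1.0000, 1.0000, 0.9899, 0.8182, 0.1919, 0.0101]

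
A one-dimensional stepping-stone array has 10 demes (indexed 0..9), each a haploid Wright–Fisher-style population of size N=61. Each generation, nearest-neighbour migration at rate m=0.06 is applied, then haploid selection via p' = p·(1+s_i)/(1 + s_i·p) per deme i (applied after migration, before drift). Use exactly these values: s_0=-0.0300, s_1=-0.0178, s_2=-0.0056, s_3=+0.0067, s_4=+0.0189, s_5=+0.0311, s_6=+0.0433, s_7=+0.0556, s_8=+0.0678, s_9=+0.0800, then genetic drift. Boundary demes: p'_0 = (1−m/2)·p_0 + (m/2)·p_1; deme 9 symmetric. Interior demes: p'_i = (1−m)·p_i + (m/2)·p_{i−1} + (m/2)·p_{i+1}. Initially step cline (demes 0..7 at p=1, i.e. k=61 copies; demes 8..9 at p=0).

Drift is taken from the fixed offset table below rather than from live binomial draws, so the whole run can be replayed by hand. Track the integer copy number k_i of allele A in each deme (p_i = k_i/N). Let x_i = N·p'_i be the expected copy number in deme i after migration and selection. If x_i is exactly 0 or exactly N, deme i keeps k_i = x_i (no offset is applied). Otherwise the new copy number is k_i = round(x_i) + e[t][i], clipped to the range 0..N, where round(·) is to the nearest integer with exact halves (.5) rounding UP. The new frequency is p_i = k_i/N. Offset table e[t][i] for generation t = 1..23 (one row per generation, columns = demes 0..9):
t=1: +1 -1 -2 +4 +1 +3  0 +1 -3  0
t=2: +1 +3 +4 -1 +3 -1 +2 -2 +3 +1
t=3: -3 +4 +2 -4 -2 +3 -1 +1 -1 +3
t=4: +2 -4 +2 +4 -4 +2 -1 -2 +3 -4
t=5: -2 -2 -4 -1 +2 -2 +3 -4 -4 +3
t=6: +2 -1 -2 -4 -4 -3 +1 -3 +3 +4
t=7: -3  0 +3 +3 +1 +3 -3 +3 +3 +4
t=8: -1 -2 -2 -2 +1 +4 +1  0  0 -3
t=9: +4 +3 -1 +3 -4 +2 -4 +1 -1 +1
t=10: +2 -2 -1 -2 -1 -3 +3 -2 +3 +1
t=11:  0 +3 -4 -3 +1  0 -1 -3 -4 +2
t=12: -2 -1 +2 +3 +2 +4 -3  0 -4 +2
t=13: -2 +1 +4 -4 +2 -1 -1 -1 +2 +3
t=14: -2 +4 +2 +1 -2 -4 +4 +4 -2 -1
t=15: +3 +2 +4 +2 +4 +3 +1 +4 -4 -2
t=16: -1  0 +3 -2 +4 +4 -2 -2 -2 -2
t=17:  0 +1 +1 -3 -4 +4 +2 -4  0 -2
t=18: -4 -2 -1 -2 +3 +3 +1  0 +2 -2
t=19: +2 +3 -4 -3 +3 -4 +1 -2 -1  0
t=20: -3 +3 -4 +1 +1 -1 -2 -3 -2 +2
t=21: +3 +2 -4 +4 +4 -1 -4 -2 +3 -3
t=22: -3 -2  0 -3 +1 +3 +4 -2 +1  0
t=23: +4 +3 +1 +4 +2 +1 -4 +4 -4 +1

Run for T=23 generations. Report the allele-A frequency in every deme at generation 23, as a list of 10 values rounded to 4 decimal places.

[0.9508, 1.0000, 0.8197, 0.9180, 1.0000, 0.9672, 0.8689, 0.7213, 0.4754, 0.4098]

t=0: k=[61 61 61 61 61 61 61 61 0 0]
t=1: x=[61.0000 61.0000 61.0000 61.0000 61.0000 61.0000 61.0000 59.2636 1.9501 0.0000] k=[61 61 61 61 61 61 61 60 0 0]
t=2: x=[61.0000 61.0000 61.0000 61.0000 61.0000 61.0000 60.9712 58.3696 1.9182 0.0000] k=[61 61 61 61 61 61 61 56 5 0]
t=3: x=[61.0000 61.0000 61.0000 61.0000 61.0000 61.0000 60.8562 54.9226 6.7646 0.1620] k=[61 61 61 61 61 61 60 56 6 3]
t=4: x=[61.0000 61.0000 61.0000 61.0000 61.0000 60.9709 59.9545 54.9226 7.8478 3.3237] k=[61 61 61 61 61 61 59 53 11 0]
t=5: x=[61.0000 61.0000 61.0000 61.0000 61.0000 60.9418 58.9651 52.3303 12.5721 0.3562] k=[61 61 61 61 61 59 61 48 9 3]
t=6: x=[61.0000 61.0000 61.0000 61.0000 60.9411 59.1750 60.5685 47.7886 10.5502 3.4201] k=[61 61 61 61 57 56 61 45 14 7]
t=7: x=[61.0000 61.0000 61.0000 60.8808 57.1580 56.3142 60.3959 45.1919 15.4650 7.7139] k=[61 61 61 61 58 59 57 48 18 12]
t=8: x=[61.0000 61.0000 61.0000 60.9106 58.1709 58.9709 56.9531 47.9341 19.5818 12.9476] k=[61 61 61 59 59 61 58 48 20 10]
t=9: x=[61.0000 61.0000 60.9397 59.0725 59.0949 60.8545 57.9165 48.0214 21.4431 10.9757] k=[61 61 60 61 55 61 54 49 20 12]
t=10: x=[61.0000 60.9695 60.0548 60.7914 55.4551 60.6217 54.3165 48.8162 21.5349 13.0104] k=[61 59 59 59 54 58 57 47 25 14]
t=11: x=[60.9381 59.0260 58.9891 58.8638 54.3813 57.9402 56.8953 47.2256 26.3067 15.1909] k=[61 61 55 56 55 58 56 44 22 17]
t=12: x=[61.0000 60.8167 55.1805 55.9709 55.2187 57.9402 55.9016 44.3627 23.4495 18.1146] k=[61 60 57 59 57 61 53 44 19 20]
t=13: x=[60.9691 59.9211 57.1297 58.8936 57.2465 60.6508 53.2610 44.1869 20.6667 21.0172] k=[59 61 61 55 59 60 52 43 23 24]
t=14: x=[59.0020 60.9389 60.8190 55.3344 58.9475 59.7675 52.2913 43.3562 24.5864 25.0986] k=[57 61 61 56 57 56 56 47 23 24]
t=15: x=[57.0079 60.8778 60.8492 56.2096 57.0104 56.1680 55.9305 47.1381 24.7080 25.0986] k=[60 61 61 58 61 59 57 51 21 23]
t=16: x=[60.0005 60.9695 60.9095 58.1979 60.8528 59.0584 57.0399 50.7498 22.8902 24.0516] k=[59 61 61 56 61 61 55 49 21 22]
t=17: x=[59.0020 60.9389 60.8492 56.3289 60.8528 60.8254 55.2254 48.8743 22.7986 23.0631] k=[59 61 61 53 57 61 57 45 23 21]
t=18: x=[59.0020 60.9389 60.7587 53.4045 57.0694 60.7672 56.9242 45.3381 24.5560 22.1335] k=[55 59 60 51 60 61 58 45 27 20]
t=19: x=[54.9562 58.8734 59.6928 51.5933 59.7825 60.8836 57.8298 45.4843 28.3226 21.2632] k=[57 61 56 49 61 57 59 43 27 21]
t=20: x=[57.0079 60.7251 55.9139 49.6319 60.5288 57.2882 58.5612 43.6789 28.2925 22.2562] k=[54 61 52 51 61 56 57 41 26 24]
t=21: x=[54.0240 60.5114 52.1978 51.3842 60.5583 56.3142 56.6639 41.7499 27.3762 25.1900] k=[57 61 48 55 61 55 53 40 30 22]
t=22: x=[57.0079 60.4808 48.5444 55.0062 60.6466 55.2807 52.9702 40.8271 31.0603 23.3385] k=[54 58 49 52 61 58 57 39 32 23]
t=23: x=[53.9319 57.5520 49.3070 52.2303 60.6466 58.1445 56.6639 40.0799 32.9363 24.3873] k=[58 61 50 56 61 59 53 44 29 25]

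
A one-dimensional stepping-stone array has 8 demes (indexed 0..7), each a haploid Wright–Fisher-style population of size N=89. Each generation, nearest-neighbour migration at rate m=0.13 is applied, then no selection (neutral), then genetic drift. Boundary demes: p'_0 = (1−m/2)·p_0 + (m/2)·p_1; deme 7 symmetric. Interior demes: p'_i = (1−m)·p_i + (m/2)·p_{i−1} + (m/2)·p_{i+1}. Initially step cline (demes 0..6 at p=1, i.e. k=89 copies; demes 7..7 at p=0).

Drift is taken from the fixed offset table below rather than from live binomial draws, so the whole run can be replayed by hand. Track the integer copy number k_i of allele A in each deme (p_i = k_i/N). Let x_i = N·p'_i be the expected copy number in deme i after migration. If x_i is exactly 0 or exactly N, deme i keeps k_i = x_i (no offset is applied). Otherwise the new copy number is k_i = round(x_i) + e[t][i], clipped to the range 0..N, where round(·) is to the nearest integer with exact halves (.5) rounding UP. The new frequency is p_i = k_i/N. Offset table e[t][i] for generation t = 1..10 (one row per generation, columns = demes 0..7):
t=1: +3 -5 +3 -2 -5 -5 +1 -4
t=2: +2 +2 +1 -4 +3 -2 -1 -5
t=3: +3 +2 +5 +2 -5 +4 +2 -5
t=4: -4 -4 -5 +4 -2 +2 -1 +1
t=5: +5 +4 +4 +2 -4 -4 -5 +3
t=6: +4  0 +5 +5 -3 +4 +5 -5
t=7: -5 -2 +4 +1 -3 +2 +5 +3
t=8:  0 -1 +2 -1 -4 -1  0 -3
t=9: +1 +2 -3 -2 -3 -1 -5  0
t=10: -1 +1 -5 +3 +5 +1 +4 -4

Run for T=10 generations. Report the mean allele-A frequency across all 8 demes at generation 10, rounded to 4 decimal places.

t=0: k=[89 89 89 89 89 89 89 0]
t=1: x=[89.0000 89.0000 89.0000 89.0000 89.0000 89.0000 83.2150 5.7850] k=[89 89 89 89 89 89 84 2]
t=2: x=[89.0000 89.0000 89.0000 89.0000 89.0000 88.6750 78.9950 7.3300] k=[89 89 89 89 89 87 78 2]
t=3: x=[89.0000 89.0000 89.0000 89.0000 88.8700 86.5450 73.6450 6.9400] k=[89 89 89 89 84 89 76 2]
t=4: x=[89.0000 89.0000 89.0000 88.6750 84.6500 87.8300 72.0350 6.8100] k=[89 89 89 89 83 89 71 8]
t=5: x=[89.0000 89.0000 89.0000 88.6100 83.7800 87.4400 68.0750 12.0950] k=[89 89 89 89 80 83 63 15]
t=6: x=[89.0000 89.0000 89.0000 88.4150 80.7800 81.5050 61.1800 18.1200] k=[89 89 89 89 78 86 66 13]
t=7: x=[89.0000 89.0000 89.0000 88.2850 79.2350 84.1800 63.8550 16.4450] k=[89 89 89 89 76 86 69 19]
t=8: x=[89.0000 89.0000 89.0000 88.1550 77.4950 84.2450 66.8550 22.2500] k=[89 89 89 87 73 83 67 19]
t=9: x=[89.0000 89.0000 88.8700 86.2200 74.5600 81.3100 64.9200 22.1200] k=[89 89 86 84 72 80 60 22]
t=10: x=[89.0000 88.8050 86.0650 83.3500 73.3000 78.1800 58.8300 24.4700] k=[89 89 81 86 78 79 63 20]

0.8216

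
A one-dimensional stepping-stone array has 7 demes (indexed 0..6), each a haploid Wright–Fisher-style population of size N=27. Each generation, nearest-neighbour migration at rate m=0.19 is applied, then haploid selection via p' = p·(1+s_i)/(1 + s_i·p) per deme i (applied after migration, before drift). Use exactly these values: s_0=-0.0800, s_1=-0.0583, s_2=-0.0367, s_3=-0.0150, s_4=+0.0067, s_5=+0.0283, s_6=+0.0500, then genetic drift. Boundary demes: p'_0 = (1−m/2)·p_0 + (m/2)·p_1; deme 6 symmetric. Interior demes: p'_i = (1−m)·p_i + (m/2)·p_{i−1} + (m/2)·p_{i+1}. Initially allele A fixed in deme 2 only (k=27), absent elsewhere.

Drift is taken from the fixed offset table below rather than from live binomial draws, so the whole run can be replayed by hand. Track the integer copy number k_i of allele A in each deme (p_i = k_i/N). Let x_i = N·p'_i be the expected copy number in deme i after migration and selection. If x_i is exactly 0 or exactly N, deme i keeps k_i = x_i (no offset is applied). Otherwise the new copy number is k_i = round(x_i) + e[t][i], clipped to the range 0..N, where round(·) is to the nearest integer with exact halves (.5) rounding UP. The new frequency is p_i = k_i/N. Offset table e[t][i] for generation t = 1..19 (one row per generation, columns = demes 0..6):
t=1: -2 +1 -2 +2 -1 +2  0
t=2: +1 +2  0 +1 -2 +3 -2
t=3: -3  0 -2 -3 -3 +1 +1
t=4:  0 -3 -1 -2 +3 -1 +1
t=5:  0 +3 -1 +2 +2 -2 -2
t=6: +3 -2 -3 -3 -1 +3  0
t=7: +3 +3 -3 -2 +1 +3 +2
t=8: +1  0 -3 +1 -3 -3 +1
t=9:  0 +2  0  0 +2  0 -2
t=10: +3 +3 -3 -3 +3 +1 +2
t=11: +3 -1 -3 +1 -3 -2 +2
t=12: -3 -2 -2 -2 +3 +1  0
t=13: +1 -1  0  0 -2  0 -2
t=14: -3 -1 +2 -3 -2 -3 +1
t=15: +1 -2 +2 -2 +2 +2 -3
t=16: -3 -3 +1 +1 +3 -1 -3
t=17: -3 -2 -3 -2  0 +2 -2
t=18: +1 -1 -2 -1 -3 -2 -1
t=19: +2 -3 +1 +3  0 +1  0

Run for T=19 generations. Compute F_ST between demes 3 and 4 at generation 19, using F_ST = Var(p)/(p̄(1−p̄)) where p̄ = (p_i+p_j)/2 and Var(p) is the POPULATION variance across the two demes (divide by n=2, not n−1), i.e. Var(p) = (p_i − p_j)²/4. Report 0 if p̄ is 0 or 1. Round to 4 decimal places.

t=0: k=[0 0 27 0 0 0 0]
t=1: x=[0.0000 2.4289 21.7128 2.5301 0.0000 0.0000 0.0000] k=[0 3 20 5 0 0 0]
t=2: x=[0.2624 4.1160 16.7231 5.8802 0.4781 0.0000 0.0000] k=[1 6 17 7 0 0 0]
t=3: x=[1.3630 6.2760 14.7553 7.2049 0.6693 0.0000 0.0000] k=[0 6 13 4 0 0 0]
t=4: x=[0.5253 5.8162 11.2340 4.4189 0.3825 0.0000 0.0000] k=[1 3 10 2 3 0 0]
t=5: x=[1.0987 3.2971 8.3577 2.8166 2.6358 0.2930 0.0000] k=[1 6 7 5 5 0 0]
t=6: x=[1.3630 5.3574 6.5281 5.1269 4.5502 0.4882 0.0000] k=[4 3 4 2 4 3 0]
t=7: x=[3.6347 3.0249 3.5968 2.3474 3.7364 2.8810 0.2991] k=[7 6 1 0 5 6 2]
t=8: x=[6.4853 5.3574 1.3319 0.5616 4.6456 5.6486 2.4880] k=[7 5 0 2 2 3 3]
t=9: x=[6.3942 4.4858 0.6412 1.7846 2.1079 2.9781 3.1326] k=[6 6 1 2 4 3 1]
t=10: x=[5.6199 5.2657 1.5156 2.0660 3.7364 2.9781 1.2468] k=[9 8 0 0 7 4 3]
t=11: x=[8.4146 7.0185 0.7329 0.6553 6.0814 4.2897 3.2312] k=[11 6 0 2 3 2 5]
t=12: x=[9.9947 5.6326 0.7329 1.8784 2.8269 2.4413 4.9079] k=[7 4 0 0 6 3 5]
t=13: x=[6.3032 3.7086 0.3662 0.5616 5.1729 3.5604 5.0059] k=[7 3 0 1 3 4 3]
t=14: x=[6.2123 2.9342 0.3662 1.0792 2.9224 3.9022 3.2312] k=[3 2 2 0 1 1 4]
t=15: x=[2.6958 1.9818 1.7479 0.2808 0.9109 1.3196 3.8741] k=[4 0 4 0 3 3 1]
t=16: x=[3.3665 0.7169 3.1349 0.6553 2.7314 2.8810 1.2468] k=[0 0 4 2 6 2 0]
t=17: x=[0.0000 0.3581 3.3196 2.5351 5.2683 2.2468 0.1994] k=[0 0 0 1 5 4 0]
t=18: x=[0.0000 0.0000 0.0915 1.2666 4.5502 3.8053 0.3987] k=[0 0 0 0 2 2 0]
t=19: x=[0.0000 0.0000 0.0000 0.1872 1.8213 1.8577 0.1994] k=[0 0 0 3 2 3 0]

0.0041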